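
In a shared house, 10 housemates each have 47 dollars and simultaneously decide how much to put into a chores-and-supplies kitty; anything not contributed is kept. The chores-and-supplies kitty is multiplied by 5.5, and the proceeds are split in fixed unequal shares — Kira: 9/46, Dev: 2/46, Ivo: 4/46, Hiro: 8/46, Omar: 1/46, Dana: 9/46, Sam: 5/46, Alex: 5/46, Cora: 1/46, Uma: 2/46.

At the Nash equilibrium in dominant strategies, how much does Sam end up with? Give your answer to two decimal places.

For player j, contributing a unit is worthwhile iff 5.5 × (j's share) ≥ 1, i.e. iff j's share is at least 0.1818.
Kira and Dana are above the threshold, contributing 47 each; the remaining 8 contribute 0. Total contributed: 94.
Sam keeps 47 and receives 5.5 × 94 × 5/46 = 56.20 from the chores-and-supplies kitty, for a payoff of 103.20.

103.20 dollars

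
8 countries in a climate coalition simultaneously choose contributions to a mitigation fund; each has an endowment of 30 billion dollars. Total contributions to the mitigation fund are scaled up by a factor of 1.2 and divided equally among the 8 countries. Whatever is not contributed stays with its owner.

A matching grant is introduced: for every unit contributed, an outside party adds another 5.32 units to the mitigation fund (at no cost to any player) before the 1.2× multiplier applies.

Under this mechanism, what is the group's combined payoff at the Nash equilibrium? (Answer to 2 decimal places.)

240.00 billion dollars

The effective private return is 1.2 × 6.32 / 8 = 0.9480, which is still under 1, so the mechanism doesn't change anyone's dominant strategy: zero contribution.
Everyone keeps their endowment and the group total is 8 × 30 = 240.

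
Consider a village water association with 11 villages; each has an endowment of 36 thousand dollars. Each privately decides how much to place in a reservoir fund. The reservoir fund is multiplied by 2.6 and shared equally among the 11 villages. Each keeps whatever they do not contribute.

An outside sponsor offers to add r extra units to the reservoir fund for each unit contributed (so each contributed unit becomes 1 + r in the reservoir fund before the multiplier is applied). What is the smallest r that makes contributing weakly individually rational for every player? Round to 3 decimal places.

With matching at rate r, one contributed unit becomes (1 + r) in the reservoir fund and returns 2.6 × (1 + r) / 11 to the contributor.
Setting this equal to 1: 1 + r = 11/2.6 = 4.2308.
So the minimum matching rate is r = 4.2308 − 1 = 3.231.

3.231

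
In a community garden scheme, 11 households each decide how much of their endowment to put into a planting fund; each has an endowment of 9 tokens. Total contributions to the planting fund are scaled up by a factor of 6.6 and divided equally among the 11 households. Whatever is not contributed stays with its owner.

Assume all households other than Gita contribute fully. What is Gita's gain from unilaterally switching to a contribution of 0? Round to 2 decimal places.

3.60 tokens

Switching from a contribution of 9 to 0 lets Gita keep an extra 9 tokens, but lowers the planting fund by 9, which costs Gita their own share of that drop: 6.6/11 × 9 = 5.40.
Net gain = 9 − 5.40 = 3.60. The private return per contributed unit (0.6000) is below 1, so free-riding is indeed the best response regardless of what the others do.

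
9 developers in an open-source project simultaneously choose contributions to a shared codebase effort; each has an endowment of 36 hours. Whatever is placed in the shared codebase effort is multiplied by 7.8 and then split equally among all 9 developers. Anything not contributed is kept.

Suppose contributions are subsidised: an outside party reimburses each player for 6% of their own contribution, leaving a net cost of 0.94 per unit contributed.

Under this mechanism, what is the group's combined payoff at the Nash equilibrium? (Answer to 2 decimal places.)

324.00 hours

Even with the mechanism, each unit contributed returns only (7.8/9) / 0.94 = 0.9220 per unit of net cost, so contributing nothing is still dominant.
At the Nash equilibrium no one contributes; group total payoff = 9 × 36 = 324.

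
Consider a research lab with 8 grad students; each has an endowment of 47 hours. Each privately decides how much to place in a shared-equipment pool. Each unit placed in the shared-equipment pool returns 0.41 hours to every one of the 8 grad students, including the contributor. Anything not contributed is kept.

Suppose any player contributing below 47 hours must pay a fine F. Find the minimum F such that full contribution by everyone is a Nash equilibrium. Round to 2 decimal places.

27.73 hours

Given the others contribute fully, the best deviation is to contribute 0 (any partial contribution still incurs the fine and gives up units whose private return 0.41 is below 1).
Deviating from 47 to 0 saves 47 hours but forfeits the deviator's share of the drop in the shared-equipment pool: 0.41 × 47 = 19.27.
So the deviation gain is 47 − 19.27 = 27.73, and the fine must be at least 27.73 hours to wipe it out.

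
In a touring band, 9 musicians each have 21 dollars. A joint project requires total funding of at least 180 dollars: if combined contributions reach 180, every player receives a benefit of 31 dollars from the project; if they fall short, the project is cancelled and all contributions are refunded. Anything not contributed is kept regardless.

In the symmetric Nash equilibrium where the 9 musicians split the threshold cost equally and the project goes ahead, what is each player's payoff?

32 dollars

Equal share of the threshold: 180/9 = 20.
At this profile no one gains by cutting their contribution: any cut drops the total below 180, the project is cancelled, contributions are refunded, and the deviator ends with 21, which is less than 21 − 20 + 31 = 32. Contributing more than 20 just wastes the excess. So contributing exactly 20 is a best response.
Each player's payoff: 21 − 20 + 31 = 32.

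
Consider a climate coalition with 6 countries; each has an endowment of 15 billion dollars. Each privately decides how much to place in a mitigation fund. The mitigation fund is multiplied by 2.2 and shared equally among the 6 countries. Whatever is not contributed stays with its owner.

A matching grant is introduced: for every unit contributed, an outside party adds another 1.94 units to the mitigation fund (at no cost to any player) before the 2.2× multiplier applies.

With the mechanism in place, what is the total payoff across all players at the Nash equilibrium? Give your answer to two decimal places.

The effective private return per unit is now 2.2 × 2.94 / 6 = 1.0780 > 1, so every player's dominant strategy flips to full contribution.
So the Nash equilibrium is full contribution by all 6; the group earns 2.2 × 2.94 × 90 = 582.12.

582.12 billion dollars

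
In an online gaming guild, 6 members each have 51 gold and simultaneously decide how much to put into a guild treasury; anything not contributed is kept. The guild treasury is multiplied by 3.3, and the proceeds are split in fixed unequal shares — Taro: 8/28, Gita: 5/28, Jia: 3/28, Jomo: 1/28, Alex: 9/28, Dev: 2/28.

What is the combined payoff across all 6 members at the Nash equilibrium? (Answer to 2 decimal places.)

A player with share s gets back 3.3·s per unit contributed, so full contribution is dominant for anyone with s > 1/3.3 = 0.3030 and zero contribution is dominant for anyone below.
Only Alex (9/28) clears that bar, contributing 51; the remaining 5 contribute 0. Total contributed: 51.
The guild treasury pays out 3.3 × 51 = 168.30 in total (split across the unequal shares, but the aggregate is all that matters for the group sum).
The 5 free-riders keep 51 each, adding 255. Group total = 255 + 168.30 = 423.30.

423.30 gold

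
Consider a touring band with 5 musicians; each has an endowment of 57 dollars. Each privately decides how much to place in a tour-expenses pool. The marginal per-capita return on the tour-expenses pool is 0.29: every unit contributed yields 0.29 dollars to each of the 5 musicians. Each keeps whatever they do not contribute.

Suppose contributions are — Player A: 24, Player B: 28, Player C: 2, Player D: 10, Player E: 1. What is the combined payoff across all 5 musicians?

Total contributed: 24 + 28 + 2 + 10 + 1 = 65; total kept: 5 × 57 − 65 = 220.
The tour-expenses pool pays out 0.29 × 5 × 65 = 94.25 in aggregate.
Group total = 220 + 94.25 = 314.25.

314.25 dollars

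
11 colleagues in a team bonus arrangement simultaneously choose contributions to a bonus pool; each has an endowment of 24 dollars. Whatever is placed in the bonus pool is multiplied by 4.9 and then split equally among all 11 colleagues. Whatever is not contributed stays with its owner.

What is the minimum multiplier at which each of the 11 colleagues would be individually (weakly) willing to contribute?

11

A contributed unit returns (multiplier)/11 to its contributor.
This reaches 1 exactly when the multiplier is 11.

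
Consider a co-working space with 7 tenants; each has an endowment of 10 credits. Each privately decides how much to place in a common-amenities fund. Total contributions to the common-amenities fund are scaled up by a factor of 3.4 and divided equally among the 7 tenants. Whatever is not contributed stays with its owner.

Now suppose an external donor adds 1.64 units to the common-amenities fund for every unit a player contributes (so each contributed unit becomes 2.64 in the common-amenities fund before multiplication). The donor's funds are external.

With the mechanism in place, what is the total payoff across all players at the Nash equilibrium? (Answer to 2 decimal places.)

628.32 credits

The effective private return per unit is now 3.4 × 2.64 / 7 = 1.2823 > 1, so every player's dominant strategy flips to full contribution.
So the Nash equilibrium is full contribution by all 7; the group earns 3.4 × 2.64 × 70 = 628.32.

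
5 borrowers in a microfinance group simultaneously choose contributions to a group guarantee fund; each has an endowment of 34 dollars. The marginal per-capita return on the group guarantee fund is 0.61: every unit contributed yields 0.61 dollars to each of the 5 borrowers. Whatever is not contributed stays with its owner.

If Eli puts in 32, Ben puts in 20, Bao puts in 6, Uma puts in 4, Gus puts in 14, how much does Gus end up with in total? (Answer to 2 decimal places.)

Total contributed: 32 + 20 + 6 + 4 + 14 = 76.
Each receives 0.61 × 76 = 46.36 from the group guarantee fund.
Gus keeps 34 − 14 = 20, so Gus's payoff is 20 + 46.36 = 66.36.

66.36 dollars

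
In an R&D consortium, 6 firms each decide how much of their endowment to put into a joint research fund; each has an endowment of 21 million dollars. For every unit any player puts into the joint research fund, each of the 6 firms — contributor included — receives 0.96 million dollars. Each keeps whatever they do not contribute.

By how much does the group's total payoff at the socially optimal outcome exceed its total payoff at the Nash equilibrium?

599.76 million dollars

The private return per contributed unit is 0.96 < 1, so contributing 0 is dominant for every player. At the Nash equilibrium everyone keeps their 21, and the group total is 6 × 21 = 126.
Each contributed unit returns 5.760 to the group as a whole (0.96 to each of 6 players), which exceeds 1, so the social optimum is full contribution: group total = 5.760 × 126 = 725.76.
Efficiency loss = 725.76 − 126 = 599.76.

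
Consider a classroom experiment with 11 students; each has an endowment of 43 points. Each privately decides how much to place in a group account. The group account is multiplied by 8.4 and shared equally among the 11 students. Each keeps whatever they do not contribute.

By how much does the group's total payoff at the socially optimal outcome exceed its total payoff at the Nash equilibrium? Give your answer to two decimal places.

Each contributed unit returns 8.4/11 = 0.7636 to its contributor — below 1 — so contributing 0 is dominant for every player. At the Nash equilibrium everyone keeps their 43, and the group total is 11 × 43 = 473.
Each contributed unit returns 8.400 to the group as a whole (0.7636 to each of 11 players), which exceeds 1, so the social optimum is full contribution: group total = 8.400 × 473 = 3973.20.
Efficiency loss = 3973.20 − 473 = 3500.20.

3500.20 points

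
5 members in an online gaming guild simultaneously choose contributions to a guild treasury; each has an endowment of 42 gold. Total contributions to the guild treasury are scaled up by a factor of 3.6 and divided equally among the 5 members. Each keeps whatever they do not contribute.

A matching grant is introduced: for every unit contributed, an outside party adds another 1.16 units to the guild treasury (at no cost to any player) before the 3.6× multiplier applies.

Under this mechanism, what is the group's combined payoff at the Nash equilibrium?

1632.96 gold

With the mechanism, a contributed unit returns 3.6 × 2.16 / 5 = 1.5552 per unit of net cost to the contributor — now above 1 — so contributing fully is weakly dominant for every player.
So the Nash equilibrium is full contribution by all 5; the group earns 3.6 × 2.16 × 210 = 1632.96.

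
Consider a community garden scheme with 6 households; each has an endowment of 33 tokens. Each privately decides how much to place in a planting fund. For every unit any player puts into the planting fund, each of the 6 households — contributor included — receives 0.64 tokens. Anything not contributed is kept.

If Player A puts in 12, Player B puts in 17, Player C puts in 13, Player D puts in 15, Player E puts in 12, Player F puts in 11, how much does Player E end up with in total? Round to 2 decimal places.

72.20 tokens

Total contributed: 12 + 17 + 13 + 15 + 12 + 11 = 80.
Each receives 0.64 × 80 = 51.20 from the planting fund.
Player E keeps 33 − 12 = 21, so Player E's payoff is 21 + 51.20 = 72.20.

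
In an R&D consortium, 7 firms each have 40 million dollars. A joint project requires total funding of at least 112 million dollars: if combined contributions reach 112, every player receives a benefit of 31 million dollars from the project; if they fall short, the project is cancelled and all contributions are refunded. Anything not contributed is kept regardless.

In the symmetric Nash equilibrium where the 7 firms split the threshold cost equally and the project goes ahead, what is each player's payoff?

55 million dollars

Equal share of the threshold: 112/7 = 16.
At this profile no one gains by cutting their contribution: any cut drops the total below 112, the project is cancelled, contributions are refunded, and the deviator ends with 40, which is less than 40 − 16 + 31 = 55. Contributing more than 16 just wastes the excess. So contributing exactly 16 is a best response.
Each player's payoff: 40 − 16 + 31 = 55.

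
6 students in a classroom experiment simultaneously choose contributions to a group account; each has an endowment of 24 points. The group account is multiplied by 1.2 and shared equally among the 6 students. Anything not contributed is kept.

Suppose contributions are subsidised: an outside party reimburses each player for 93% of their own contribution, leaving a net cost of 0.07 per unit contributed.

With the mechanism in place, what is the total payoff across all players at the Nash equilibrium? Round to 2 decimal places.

306.72 points

With the mechanism, a contributed unit returns (1.2/6) / 0.07 = 2.8571 per unit of net cost to the contributor — now above 1 — so contributing fully is weakly dominant for every player.
So the Nash equilibrium is full contribution by all 6; the group earns 6 × (24 × 0.93 + 1.2 × 24) = 306.72.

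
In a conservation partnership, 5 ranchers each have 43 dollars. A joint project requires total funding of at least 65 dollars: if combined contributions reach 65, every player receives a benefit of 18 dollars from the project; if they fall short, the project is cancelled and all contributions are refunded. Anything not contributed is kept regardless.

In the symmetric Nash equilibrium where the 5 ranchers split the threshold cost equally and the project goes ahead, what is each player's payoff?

48 dollars

Equal share of the threshold: 65/5 = 13.
At this profile no one gains by cutting their contribution: any cut drops the total below 65, the project is cancelled, contributions are refunded, and the deviator ends with 43, which is less than 43 − 13 + 18 = 48. Contributing more than 13 just wastes the excess. So contributing exactly 13 is a best response.
Each player's payoff: 43 − 13 + 18 = 48.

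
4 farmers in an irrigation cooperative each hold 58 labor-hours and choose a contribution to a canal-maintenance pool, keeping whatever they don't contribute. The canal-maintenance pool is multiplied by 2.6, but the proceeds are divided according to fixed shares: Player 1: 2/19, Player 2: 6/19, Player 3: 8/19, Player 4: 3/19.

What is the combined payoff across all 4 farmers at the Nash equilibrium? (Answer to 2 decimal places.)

A player with share s gets back 2.6·s per unit contributed, so full contribution is dominant for anyone with s > 1/2.6 = 0.3846 and zero contribution is dominant for anyone below.
The only share above 0.3846 is Player 3's 8/19, contributing 58; the remaining 3 contribute 0. Total contributed: 58.
The canal-maintenance pool pays out 2.6 × 58 = 150.80 in total (split across the unequal shares, but the aggregate is all that matters for the group sum).
The 3 free-riders keep 58 each, adding 174. Group total = 174 + 150.80 = 324.80.

324.80 labor-hours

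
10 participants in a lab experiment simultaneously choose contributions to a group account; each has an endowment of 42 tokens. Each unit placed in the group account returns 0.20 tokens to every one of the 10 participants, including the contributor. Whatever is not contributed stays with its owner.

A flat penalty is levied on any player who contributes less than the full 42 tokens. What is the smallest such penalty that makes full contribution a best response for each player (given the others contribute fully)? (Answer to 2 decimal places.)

33.60 tokens

Given the others contribute fully, the best deviation is to contribute 0 (any partial contribution still incurs the fine and gives up units whose private return 0.20 is below 1).
Deviating from 42 to 0 saves 42 tokens but forfeits the deviator's share of the drop in the group account: 0.20 × 42 = 8.40.
So the deviation gain is 42 − 8.40 = 33.60, and the fine must be at least 33.60 tokens to wipe it out.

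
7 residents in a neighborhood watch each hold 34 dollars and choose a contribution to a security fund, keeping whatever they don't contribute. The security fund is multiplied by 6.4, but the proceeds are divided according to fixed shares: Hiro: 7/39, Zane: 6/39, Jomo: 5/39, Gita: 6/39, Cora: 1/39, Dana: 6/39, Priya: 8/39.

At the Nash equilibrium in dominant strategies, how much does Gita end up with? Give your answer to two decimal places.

Player j's private return per contributed unit is 6.4 × (j's share). Contributing is weakly dominant for j when that share is at least 1/6.4 = 0.1563, and contributing 0 is dominant otherwise.
The shares above 0.1563 belong to Hiro and Priya, contributing 34 each; the remaining 5 contribute 0. Total contributed: 68.
Gita keeps 34 and receives 6.4 × 68 × 6/39 = 66.95 from the security fund, for a payoff of 100.95.

100.95 dollars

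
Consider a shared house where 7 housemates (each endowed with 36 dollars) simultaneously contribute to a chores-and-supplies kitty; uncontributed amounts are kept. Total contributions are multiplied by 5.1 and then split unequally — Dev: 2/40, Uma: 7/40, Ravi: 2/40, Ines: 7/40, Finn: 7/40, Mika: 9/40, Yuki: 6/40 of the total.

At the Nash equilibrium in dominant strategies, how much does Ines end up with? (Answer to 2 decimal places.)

A player with share s gets back 5.1·s per unit contributed, so full contribution is dominant for anyone with s > 1/5.1 = 0.1961 and zero contribution is dominant for anyone below.
Mika alone (share 9/40) is above the threshold, contributing 36; the remaining 6 contribute 0. Total contributed: 36.
Ines keeps 36 and receives 5.1 × 36 × 7/40 = 32.13 from the chores-and-supplies kitty, for a payoff of 68.13.

68.13 dollars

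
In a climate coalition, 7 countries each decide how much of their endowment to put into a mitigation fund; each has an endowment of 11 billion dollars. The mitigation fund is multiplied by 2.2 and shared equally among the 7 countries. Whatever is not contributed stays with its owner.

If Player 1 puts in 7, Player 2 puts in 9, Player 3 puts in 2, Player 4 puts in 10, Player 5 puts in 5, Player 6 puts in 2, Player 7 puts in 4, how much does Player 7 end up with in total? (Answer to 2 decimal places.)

19.26 billion dollars

Total contributed: 7 + 9 + 2 + 10 + 5 + 2 + 4 = 39.
Each receives 2.2 × 39 / 7 = 12.26 from the mitigation fund.
Player 7 keeps 11 − 4 = 7, so Player 7's payoff is 7 + 12.26 = 19.26.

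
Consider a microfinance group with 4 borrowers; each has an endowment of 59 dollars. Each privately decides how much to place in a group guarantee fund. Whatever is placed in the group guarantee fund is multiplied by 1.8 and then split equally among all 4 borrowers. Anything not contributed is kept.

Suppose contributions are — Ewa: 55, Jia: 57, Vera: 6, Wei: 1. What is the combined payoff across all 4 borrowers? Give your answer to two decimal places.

Total contributed: 55 + 57 + 6 + 1 = 119; total kept: 4 × 59 − 119 = 117.
The group guarantee fund pays out 1.8 × 119 = 214.20 in aggregate.
Group total = 117 + 214.20 = 331.20.

331.20 dollars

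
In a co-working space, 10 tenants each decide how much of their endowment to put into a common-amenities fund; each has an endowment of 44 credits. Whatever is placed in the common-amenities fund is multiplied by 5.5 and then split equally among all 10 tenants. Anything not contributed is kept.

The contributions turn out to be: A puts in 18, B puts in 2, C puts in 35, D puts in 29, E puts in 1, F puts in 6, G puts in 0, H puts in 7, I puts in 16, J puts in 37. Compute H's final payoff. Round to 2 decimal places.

120.05 credits

Total contributed: 18 + 2 + 35 + 29 + 1 + 6 + 0 + 7 + 16 + 37 = 151.
Each receives 5.5 × 151 / 10 = 83.05 from the common-amenities fund.
H keeps 44 − 7 = 37, so H's payoff is 37 + 83.05 = 120.05.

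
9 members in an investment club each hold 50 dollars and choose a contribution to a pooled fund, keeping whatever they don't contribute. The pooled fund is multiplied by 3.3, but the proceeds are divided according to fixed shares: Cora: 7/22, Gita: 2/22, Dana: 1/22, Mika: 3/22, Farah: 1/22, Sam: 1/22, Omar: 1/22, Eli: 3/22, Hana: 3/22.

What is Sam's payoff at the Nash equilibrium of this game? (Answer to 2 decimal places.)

A player with share s gets back 3.3·s per unit contributed, so full contribution is dominant for anyone with s > 1/3.3 = 0.3030 and zero contribution is dominant for anyone below.
Only Cora (7/22) clears that bar, contributing 50; the remaining 8 contribute 0. Total contributed: 50.
Sam keeps 50 and receives 3.3 × 50 × 1/22 = 7.50 from the pooled fund, for a payoff of 57.50.

57.50 dollars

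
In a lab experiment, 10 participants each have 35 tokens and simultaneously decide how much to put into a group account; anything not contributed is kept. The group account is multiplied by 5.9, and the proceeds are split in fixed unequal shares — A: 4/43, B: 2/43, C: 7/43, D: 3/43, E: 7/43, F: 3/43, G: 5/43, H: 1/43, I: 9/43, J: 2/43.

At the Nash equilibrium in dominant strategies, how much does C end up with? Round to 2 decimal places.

Each unit j contributes comes back to j as 5.9 × (j's share), so j prefers to contribute only if that share exceeds 1/5.9 = 0.1695; otherwise keeping the unit dominates.
I alone (share 9/43) is above the threshold, contributing 35; the remaining 9 contribute 0. Total contributed: 35.
C keeps 35 and receives 5.9 × 35 × 7/43 = 33.62 from the group account, for a payoff of 68.62.

68.62 tokens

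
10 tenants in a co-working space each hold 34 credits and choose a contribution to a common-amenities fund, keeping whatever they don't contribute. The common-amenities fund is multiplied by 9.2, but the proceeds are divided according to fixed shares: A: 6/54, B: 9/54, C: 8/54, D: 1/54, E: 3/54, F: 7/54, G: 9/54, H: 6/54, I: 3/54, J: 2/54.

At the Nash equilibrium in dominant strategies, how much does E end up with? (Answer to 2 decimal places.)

138.27 credits

Player j's private return per contributed unit is 9.2 × (j's share). Contributing is weakly dominant for j when that share is at least 1/9.2 = 0.1087, and contributing 0 is dominant otherwise.
A, B, C, F, G and H clear that bar, contributing 34 each; the remaining 4 contribute 0. Total contributed: 204.
E keeps 34 and receives 9.2 × 204 × 3/54 = 104.27 from the common-amenities fund, for a payoff of 138.27.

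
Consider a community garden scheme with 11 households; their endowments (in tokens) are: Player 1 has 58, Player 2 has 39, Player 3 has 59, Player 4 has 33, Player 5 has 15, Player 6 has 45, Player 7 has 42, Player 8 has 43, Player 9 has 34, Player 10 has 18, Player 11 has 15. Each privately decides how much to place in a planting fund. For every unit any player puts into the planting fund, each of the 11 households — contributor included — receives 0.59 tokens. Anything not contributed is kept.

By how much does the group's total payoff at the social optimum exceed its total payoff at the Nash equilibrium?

2201.49 tokens

The private return per contributed unit is 0.59 < 1 for everyone, so the Nash equilibrium is zero contribution and the group total is Σ E_j = 58 + 39 + 59 + 33 + 15 + 45 + 42 + 43 + 34 + 18 + 15 = 401.
Each contributed unit returns 6.490 to the group, so the social optimum is full contribution by everyone: group total = 6.490 × 401 = 2602.49.
Efficiency loss = (6.490 − 1) × 401 = 2201.49.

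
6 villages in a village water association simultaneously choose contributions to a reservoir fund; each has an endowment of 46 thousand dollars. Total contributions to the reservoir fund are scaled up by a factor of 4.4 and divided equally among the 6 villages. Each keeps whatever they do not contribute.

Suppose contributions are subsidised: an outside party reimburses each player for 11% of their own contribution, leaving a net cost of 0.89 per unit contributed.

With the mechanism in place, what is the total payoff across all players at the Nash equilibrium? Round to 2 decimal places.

With the mechanism, a contributed unit returns (4.4/6) / 0.89 = 0.8240 per unit of net cost — still below 1 — so contributing 0 remains dominant for every player.
Everyone keeps their endowment and the group total is 6 × 46 = 276.

276.00 thousand dollars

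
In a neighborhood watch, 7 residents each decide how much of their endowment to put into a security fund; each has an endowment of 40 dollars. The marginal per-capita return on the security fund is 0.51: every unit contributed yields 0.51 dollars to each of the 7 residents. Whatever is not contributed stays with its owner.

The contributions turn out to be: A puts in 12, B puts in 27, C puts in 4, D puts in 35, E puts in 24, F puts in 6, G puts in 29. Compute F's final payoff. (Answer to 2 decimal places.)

Total contributed: 12 + 27 + 4 + 35 + 24 + 6 + 29 = 137.
Each receives 0.51 × 137 = 69.87 from the security fund.
F keeps 40 − 6 = 34, so F's payoff is 34 + 69.87 = 103.87.

103.87 dollars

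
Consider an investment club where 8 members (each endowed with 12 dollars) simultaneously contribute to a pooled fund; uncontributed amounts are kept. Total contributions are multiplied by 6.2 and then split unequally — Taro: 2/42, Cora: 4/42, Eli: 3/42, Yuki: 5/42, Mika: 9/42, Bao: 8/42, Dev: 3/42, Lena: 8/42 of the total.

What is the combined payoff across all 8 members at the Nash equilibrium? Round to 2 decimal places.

Player j's private return per contributed unit is 6.2 × (j's share). Contributing is weakly dominant for j when that share is at least 1/6.2 = 0.1613, and contributing 0 is dominant otherwise.
Mika, Bao and Lena clear that bar, contributing 12 each; the remaining 5 contribute 0. Total contributed: 36.
The pooled fund pays out 6.2 × 36 = 223.20 in total (split across the unequal shares, but the aggregate is all that matters for the group sum).
The 5 free-riders keep 12 each, adding 60. Group total = 60 + 223.20 = 283.20.

283.20 dollars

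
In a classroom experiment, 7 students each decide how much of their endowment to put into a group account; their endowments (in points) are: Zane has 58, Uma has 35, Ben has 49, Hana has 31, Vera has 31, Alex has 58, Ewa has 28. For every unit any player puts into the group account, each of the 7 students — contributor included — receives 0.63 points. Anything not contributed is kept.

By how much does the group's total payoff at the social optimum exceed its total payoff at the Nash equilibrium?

988.90 points

The private return per contributed unit is 0.63 < 1 for everyone, so the Nash equilibrium is zero contribution and the group total is Σ E_j = 58 + 35 + 49 + 31 + 31 + 58 + 28 = 290.
Each contributed unit returns 4.410 to the group, so the social optimum is full contribution by everyone: group total = 4.410 × 290 = 1278.90.
Efficiency loss = (4.410 − 1) × 290 = 988.90.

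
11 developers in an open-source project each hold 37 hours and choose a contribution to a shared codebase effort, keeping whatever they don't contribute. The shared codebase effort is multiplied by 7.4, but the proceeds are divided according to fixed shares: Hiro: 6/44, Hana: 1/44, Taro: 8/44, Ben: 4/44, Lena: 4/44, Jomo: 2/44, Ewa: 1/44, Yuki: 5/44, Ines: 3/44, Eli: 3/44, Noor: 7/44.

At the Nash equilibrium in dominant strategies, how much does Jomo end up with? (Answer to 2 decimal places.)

74.34 hours

Each unit j contributes comes back to j as 7.4 × (j's share), so j prefers to contribute only if that share exceeds 1/7.4 = 0.1351; otherwise keeping the unit dominates.
Hiro, Taro and Noor are above the threshold, contributing 37 each; the remaining 8 contribute 0. Total contributed: 111.
Jomo keeps 37 and receives 7.4 × 111 × 2/44 = 37.34 from the shared codebase effort, for a payoff of 74.34.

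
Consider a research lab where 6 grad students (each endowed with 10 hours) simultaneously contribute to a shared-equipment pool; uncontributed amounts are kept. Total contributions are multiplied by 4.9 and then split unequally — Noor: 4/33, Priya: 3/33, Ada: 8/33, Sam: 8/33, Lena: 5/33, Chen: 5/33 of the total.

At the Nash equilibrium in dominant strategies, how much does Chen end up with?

24.85 hours

Player j's private return per contributed unit is 4.9 × (j's share). Contributing is weakly dominant for j when that share is at least 1/4.9 = 0.2041, and contributing 0 is dominant otherwise.
The shares above 0.2041 belong to Ada and Sam, contributing 10 each; the remaining 4 contribute 0. Total contributed: 20.
Chen keeps 10 and receives 4.9 × 20 × 5/33 = 14.85 from the shared-equipment pool, for a payoff of 24.85.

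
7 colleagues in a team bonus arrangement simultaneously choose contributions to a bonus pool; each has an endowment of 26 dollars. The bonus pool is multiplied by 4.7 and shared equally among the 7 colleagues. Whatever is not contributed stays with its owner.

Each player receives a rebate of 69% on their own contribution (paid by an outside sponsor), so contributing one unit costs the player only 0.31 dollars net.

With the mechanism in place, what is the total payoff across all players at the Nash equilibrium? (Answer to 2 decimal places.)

Under the mechanism each unit contributed yields (4.7/7) / 0.31 = 2.1659 back to its contributor per unit of net cost, which exceeds 1, making full contribution the dominant choice for everyone.
So the Nash equilibrium is full contribution by all 7; the group earns 7 × (26 × 0.69 + 4.7 × 26) = 980.98.

980.98 dollars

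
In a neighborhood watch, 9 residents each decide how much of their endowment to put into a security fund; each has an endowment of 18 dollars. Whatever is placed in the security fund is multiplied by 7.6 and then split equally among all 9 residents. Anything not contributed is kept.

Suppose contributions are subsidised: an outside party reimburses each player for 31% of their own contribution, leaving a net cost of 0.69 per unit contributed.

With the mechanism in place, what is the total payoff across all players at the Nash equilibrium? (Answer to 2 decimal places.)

With the mechanism, a contributed unit returns (7.6/9) / 0.69 = 1.2238 per unit of net cost to the contributor — now above 1 — so contributing fully is weakly dominant for every player.
So the Nash equilibrium is full contribution by all 9; the group earns 9 × (18 × 0.31 + 7.6 × 18) = 1281.42.

1281.42 dollars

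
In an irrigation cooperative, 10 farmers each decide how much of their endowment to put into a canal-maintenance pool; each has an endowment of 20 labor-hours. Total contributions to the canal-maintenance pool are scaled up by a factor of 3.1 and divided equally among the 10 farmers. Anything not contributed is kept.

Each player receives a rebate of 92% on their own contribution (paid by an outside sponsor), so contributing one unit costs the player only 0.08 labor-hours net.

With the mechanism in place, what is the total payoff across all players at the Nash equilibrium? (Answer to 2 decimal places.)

The effective private return per unit is now (3.1/10) / 0.08 = 3.8750 > 1, so every player's dominant strategy flips to full contribution.
At the Nash equilibrium everyone contributes 20. Group total payoff = 10 × (20 × 0.92 + 3.1 × 20) = 804.00.

804.00 labor-hours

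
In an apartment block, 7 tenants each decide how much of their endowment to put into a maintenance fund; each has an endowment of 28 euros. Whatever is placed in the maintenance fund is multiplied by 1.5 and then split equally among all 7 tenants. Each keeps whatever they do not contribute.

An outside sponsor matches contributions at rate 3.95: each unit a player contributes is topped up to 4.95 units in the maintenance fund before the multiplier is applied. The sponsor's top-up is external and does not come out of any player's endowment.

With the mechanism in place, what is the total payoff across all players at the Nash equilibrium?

1455.30 euros

The effective private return per unit is now 1.5 × 4.95 / 7 = 1.0607 > 1, so every player's dominant strategy flips to full contribution.
At the Nash equilibrium everyone contributes 28. Group total payoff = 1.5 × 4.95 × 196 = 1455.30.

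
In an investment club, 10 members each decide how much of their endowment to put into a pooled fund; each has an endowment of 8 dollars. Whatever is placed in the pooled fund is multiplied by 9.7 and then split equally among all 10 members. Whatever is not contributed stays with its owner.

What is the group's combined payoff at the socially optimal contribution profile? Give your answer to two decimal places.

776.00 dollars

Each contributed unit returns 9.700 to the group as a whole (0.9700 to each of 10 players), which exceeds 1, so the social optimum is full contribution: group total = 9.700 × 80 = 776.00.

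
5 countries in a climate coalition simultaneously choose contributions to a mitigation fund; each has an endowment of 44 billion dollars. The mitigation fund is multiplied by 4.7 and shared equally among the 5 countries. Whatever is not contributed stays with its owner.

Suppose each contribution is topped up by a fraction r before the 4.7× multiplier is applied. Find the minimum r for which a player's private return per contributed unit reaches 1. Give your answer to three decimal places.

With matching at rate r, one contributed unit becomes (1 + r) in the mitigation fund and returns 4.7 × (1 + r) / 5 to the contributor.
Setting this equal to 1: 1 + r = 5/4.7 = 1.0638.
So the minimum matching rate is r = 1.0638 − 1 = 0.064.

0.064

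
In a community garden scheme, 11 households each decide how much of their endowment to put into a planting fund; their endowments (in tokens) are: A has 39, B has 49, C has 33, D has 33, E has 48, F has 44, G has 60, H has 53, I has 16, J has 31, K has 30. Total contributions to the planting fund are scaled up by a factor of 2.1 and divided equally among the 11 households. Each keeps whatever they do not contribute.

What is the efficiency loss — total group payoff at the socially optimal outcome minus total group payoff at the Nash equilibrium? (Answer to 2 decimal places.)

The private return per contributed unit is 2.1/11 = 0.1909 < 1 for every player regardless of endowment, so the Nash equilibrium is zero contribution and the group total is Σ E_j = 39 + 49 + 33 + 33 + 48 + 44 + 60 + 53 + 16 + 31 + 30 = 436.
Each contributed unit returns 2.100 to the group, so the social optimum is full contribution by everyone: group total = 2.100 × 436 = 915.60.
Efficiency loss = (2.100 − 1) × 436 = 479.60.

479.60 tokens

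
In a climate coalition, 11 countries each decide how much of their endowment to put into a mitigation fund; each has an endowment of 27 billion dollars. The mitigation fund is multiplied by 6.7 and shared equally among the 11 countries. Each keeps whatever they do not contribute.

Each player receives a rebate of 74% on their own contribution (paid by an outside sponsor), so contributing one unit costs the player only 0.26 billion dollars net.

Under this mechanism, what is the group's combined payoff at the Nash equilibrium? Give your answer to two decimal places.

2209.68 billion dollars

With the mechanism, a contributed unit returns (6.7/11) / 0.26 = 2.3427 per unit of net cost to the contributor — now above 1 — so contributing fully is weakly dominant for every player.
At the Nash equilibrium everyone contributes 27. Group total payoff = 11 × (27 × 0.74 + 6.7 × 27) = 2209.68.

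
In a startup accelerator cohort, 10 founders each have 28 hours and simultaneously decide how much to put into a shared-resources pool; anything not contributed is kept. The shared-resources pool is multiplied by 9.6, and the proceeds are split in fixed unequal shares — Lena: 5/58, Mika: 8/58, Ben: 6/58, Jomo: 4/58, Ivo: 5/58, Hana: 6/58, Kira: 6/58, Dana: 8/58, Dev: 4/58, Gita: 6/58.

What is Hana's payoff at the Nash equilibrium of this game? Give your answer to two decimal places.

A player with share s gets back 9.6·s per unit contributed, so full contribution is dominant for anyone with s > 1/9.6 = 0.1042 and zero contribution is dominant for anyone below.
Mika and Dana are above the threshold, contributing 28 each; the remaining 8 contribute 0. Total contributed: 56.
Hana keeps 28 and receives 9.6 × 56 × 6/58 = 55.61 from the shared-resources pool, for a payoff of 83.61.

83.61 hours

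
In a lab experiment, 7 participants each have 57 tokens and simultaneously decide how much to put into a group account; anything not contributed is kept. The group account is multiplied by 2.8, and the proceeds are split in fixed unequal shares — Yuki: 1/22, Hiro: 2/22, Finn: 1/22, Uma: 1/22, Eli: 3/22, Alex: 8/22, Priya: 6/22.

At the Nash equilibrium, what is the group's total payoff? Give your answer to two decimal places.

501.60 tokens

A player with share s gets back 2.8·s per unit contributed, so full contribution is dominant for anyone with s > 1/2.8 = 0.3571 and zero contribution is dominant for anyone below.
The only share above 0.3571 is Alex's 8/22, contributing 57; the remaining 6 contribute 0. Total contributed: 57.
The group account pays out 2.8 × 57 = 159.60 in total (split across the unequal shares, but the aggregate is all that matters for the group sum).
The 6 free-riders keep 57 each, adding 342. Group total = 342 + 159.60 = 501.60.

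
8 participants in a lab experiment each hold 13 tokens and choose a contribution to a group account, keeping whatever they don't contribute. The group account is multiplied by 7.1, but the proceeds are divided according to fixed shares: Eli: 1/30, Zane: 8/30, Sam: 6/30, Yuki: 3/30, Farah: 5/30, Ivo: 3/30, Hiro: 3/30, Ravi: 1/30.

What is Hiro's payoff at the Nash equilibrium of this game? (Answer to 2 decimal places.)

40.69 tokens

A player with share s gets back 7.1·s per unit contributed, so full contribution is dominant for anyone with s > 1/7.1 = 0.1408 and zero contribution is dominant for anyone below.
Zane, Sam and Farah clear that bar, contributing 13 each; the remaining 5 contribute 0. Total contributed: 39.
Hiro keeps 13 and receives 7.1 × 39 × 3/30 = 27.69 from the group account, for a payoff of 40.69.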